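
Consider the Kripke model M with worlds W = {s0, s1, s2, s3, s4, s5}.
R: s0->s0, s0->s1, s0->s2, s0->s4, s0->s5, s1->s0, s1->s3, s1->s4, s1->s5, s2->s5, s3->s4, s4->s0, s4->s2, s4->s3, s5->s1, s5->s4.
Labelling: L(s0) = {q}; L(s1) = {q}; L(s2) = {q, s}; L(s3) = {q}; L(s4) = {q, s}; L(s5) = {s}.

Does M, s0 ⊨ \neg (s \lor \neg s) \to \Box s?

Recall that \Box ψ holds at a world iff ψ holds at every accessible world, and \Diamond ψ holds iff ψ holds at some accessible world.
At s0: \neg (s \lor \neg s) is false, \Box s is false, so \neg (s \lor \neg s) \to \Box s is true.
  At s0: \Box s requires s at every successor {s0, s1, s2, s4, s5}.
    s fails at s0, so \Box s is false at s0.

Yes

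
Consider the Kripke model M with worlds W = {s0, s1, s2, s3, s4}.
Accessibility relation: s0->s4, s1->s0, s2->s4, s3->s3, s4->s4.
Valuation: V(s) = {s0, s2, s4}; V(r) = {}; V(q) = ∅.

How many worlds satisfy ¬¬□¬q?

5

Let φ = ¬¬□¬q. Evaluate φ at each world:
  s0 (successors {s4}): φ is true.
  s1 (successors {s0}): φ is true.
  s2 (successors {s4}): φ is true.
  s3 (successors {s3}): φ is true.
  s4 (successors {s4}): φ is true.
For instance, at s4:
  At s4: ¬□¬q is false, so ¬¬□¬q is true.
    At s4: □¬q is true, so ¬□¬q is false.
      At s4: □¬q requires ¬q at every successor {s4}.
        At s4: ¬q is true.
      So □¬q is true at s4.
Satisfying worlds: {s0, s1, s2, s3, s4}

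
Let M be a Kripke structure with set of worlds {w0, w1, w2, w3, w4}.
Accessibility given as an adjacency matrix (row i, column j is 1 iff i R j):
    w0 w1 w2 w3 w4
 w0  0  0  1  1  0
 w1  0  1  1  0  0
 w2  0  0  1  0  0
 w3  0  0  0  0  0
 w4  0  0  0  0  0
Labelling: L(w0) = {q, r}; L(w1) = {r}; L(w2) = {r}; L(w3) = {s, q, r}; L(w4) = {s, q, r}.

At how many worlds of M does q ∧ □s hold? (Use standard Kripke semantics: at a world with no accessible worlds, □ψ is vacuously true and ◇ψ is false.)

Let φ = q ∧ □s. Evaluate φ at each world:
  w0 (successors {w2, w3}): φ is false.
  w1 (successors {w1, w2}): φ is false.
  w2 (successors {w2}): φ is false.
  w3 (successors ∅): φ is true.
  w4 (successors ∅): φ is true.
For instance, at w1:
  At w1: q is false, □s is false, so q ∧ □s is false.
    At w1: □s requires s at every successor {w1, w2}.
      s fails at w1, so □s is false at w1.
Satisfying worlds: {w3, w4}

2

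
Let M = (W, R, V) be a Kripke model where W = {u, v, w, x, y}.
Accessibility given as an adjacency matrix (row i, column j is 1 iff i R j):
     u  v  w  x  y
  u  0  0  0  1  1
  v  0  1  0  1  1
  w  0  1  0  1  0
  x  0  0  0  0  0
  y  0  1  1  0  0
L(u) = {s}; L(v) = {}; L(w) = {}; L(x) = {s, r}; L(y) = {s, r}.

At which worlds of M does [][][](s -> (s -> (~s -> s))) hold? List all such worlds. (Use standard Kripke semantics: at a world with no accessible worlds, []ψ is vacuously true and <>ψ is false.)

Let φ = [][][](s -> (s -> (~s -> s))). Evaluate φ at each world:
  u (successors {x, y}): φ is true.
  v (successors {v, x, y}): φ is true.
  w (successors {v, x}): φ is true.
  x (successors ∅): φ is true.
  y (successors {v, w}): φ is true.
For instance, at u:
  At u: [][][](s -> (s -> (~s -> s))) requires [][](s -> (s -> (~s -> s))) at every successor {x, y}.
      At x: no accessible worlds, so [][](s -> (s -> (~s -> s))) holds vacuously.
      At y: [][](s -> (s -> (~s -> s))) requires [](s -> (s -> (~s -> s))) at every successor {v, w}.
        At v: [](s -> (s -> (~s -> s))) is true.
        At w: [](s -> (s -> (~s -> s))) is true.
      So [][](s -> (s -> (~s -> s))) is true at y.
  So [][][](s -> (s -> (~s -> s))) is true at u.
Satisfying worlds: {u, v, w, x, y}

u, v, w, x, y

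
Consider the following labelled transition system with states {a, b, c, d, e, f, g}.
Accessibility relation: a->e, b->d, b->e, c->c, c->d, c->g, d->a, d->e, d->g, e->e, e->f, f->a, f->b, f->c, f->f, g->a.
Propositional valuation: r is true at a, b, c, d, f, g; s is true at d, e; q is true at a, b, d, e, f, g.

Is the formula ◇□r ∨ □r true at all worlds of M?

No

Let φ = ◇□r ∨ □r. Evaluate φ at each world:
  a (successors {e}): φ is false.
  b (successors {d, e}): φ is false.
  c (successors {c, d, g}): φ is true.
  d (successors {a, e, g}): φ is true.
  e (successors {e, f}): φ is true.
  f (successors {a, b, c, f}): φ is true.
  g (successors {a}): φ is true.
Detail at a (counterexample):
  At a: ◇□r is false, □r is false, so ◇□r ∨ □r is false.
    At a: ◇□r requires □r at some successor in {e}.
      At e: □r is false.
    So ◇□r is false at a.
    At a: □r requires r at every successor {e}.
      r fails at e, so □r is false at a.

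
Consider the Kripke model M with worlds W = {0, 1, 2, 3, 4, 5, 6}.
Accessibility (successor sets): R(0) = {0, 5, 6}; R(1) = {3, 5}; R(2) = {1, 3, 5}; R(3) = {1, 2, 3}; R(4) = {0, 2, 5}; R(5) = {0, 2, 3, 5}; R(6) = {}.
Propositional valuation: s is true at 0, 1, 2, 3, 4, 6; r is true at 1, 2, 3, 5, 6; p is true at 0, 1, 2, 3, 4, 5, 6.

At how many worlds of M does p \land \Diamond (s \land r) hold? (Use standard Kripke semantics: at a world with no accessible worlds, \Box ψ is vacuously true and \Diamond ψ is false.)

Let φ = p \land \Diamond (s \land r). Evaluate φ at each world:
  0 (successors {0, 5, 6}): φ is true.
  1 (successors {3, 5}): φ is true.
  2 (successors {1, 3, 5}): φ is true.
  3 (successors {1, 2, 3}): φ is true.
  4 (successors {0, 2, 5}): φ is true.
  5 (successors {0, 2, 3, 5}): φ is true.
  6 (successors ∅): φ is false.
For instance, at 4:
  At 4: p is true, \Diamond (s \land r) is true, so p \land \Diamond (s \land r) is true.
    At 4: \Diamond (s \land r) requires s \land r at some successor in {0, 2, 5}.
      s \land r holds at 2, so \Diamond (s \land r) is true at 4.
Satisfying worlds: {0, 1, 2, 3, 4, 5}

6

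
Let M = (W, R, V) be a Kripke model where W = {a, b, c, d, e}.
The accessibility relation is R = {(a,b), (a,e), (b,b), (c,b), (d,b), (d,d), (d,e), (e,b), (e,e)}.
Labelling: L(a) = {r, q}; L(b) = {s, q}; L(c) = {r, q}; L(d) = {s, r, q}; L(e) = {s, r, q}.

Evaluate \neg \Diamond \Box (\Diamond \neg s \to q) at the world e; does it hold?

Recall that \Box ψ holds at a world iff ψ holds at every accessible world, and \Diamond ψ holds iff ψ holds at some accessible world.
At e: \Diamond \Box (\Diamond \neg s \to q) is true, so \neg \Diamond \Box (\Diamond \neg s \to q) is false.
  At e: \Diamond \Box (\Diamond \neg s \to q) requires \Box (\Diamond \neg s \to q) at some successor in {b, e}.
    \Box (\Diamond \neg s \to q) holds at b, so \Diamond \Box (\Diamond \neg s \to q) is true at e.
      At b: \Box (\Diamond \neg s \to q) requires \Diamond \neg s \to q at every successor {b}.
        At b: \Diamond \neg s \to q is true.
      So \Box (\Diamond \neg s \to q) is true at b.

No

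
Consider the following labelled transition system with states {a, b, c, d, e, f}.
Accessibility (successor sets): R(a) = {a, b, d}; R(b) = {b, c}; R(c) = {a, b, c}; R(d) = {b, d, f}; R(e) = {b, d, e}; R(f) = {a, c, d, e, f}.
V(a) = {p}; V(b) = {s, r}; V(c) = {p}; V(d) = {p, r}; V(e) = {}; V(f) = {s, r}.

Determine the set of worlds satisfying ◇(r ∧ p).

Recall that ◇ψ holds at a world iff ψ holds at some accessible world.
Let φ = ◇(r ∧ p). Evaluate φ at each world:
  a (successors {a, b, d}): φ is true.
  b (successors {b, c}): φ is false.
  c (successors {a, b, c}): φ is false.
  d (successors {b, d, f}): φ is true.
  e (successors {b, d, e}): φ is true.
  f (successors {a, c, d, e, f}): φ is true.
For instance, at c:
  At c: ◇(r ∧ p) requires r ∧ p at some successor in {a, b, c}.
    At a: r ∧ p is false.
    At b: r ∧ p is false.
    At c: r ∧ p is false.
  So ◇(r ∧ p) is false at c.
Satisfying worlds: {a, d, e, f}

a, d, e, f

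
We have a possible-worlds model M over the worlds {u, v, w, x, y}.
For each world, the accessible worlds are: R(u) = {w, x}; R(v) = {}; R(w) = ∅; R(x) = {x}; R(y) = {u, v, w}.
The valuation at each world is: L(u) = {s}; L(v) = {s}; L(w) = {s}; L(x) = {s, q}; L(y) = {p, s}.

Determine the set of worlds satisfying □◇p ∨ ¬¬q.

Recall that □ψ holds at a world iff ψ holds at every accessible world, and ◇ψ holds iff ψ holds at some accessible world.
Let φ = □◇p ∨ ¬¬q. Evaluate φ at each world:
  u (successors {w, x}): φ is false.
  v (successors ∅): φ is true.
  w (successors ∅): φ is true.
  x (successors {x}): φ is true.
  y (successors {u, v, w}): φ is false.
For instance, at u:
  At u: □◇p is false, ¬¬q is false, so □◇p ∨ ¬¬q is false.
    At u: □◇p requires ◇p at every successor {w, x}.
      ◇p fails at w, so □◇p is false at u.
Satisfying worlds: {v, w, x}

v, w, x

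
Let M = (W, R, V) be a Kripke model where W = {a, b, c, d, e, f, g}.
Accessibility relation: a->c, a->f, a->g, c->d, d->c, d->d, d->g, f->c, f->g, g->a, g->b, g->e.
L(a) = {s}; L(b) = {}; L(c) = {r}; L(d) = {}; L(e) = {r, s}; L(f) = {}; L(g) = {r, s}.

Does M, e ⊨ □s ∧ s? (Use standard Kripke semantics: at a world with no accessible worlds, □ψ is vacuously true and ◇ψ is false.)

At e: □s is true, s is true, so □s ∧ s is true.
  At e: no accessible worlds, so □s holds vacuously.

Yes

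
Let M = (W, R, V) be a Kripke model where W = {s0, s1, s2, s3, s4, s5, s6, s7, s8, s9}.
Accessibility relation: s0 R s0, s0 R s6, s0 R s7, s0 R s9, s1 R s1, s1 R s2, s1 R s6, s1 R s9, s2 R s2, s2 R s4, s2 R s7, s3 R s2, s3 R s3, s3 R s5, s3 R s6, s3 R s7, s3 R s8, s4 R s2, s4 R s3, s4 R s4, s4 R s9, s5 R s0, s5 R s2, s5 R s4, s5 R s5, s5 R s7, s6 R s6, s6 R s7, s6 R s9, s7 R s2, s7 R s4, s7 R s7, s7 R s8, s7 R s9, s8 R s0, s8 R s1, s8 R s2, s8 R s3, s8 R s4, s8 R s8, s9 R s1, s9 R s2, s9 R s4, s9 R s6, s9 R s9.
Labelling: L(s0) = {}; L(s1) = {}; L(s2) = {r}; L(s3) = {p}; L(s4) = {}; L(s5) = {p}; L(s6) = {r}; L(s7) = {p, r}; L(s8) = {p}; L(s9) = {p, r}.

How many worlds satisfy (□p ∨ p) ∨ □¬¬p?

5

Let φ = (□p ∨ p) ∨ □¬¬p. Evaluate φ at each world:
  s0 (successors {s0, s6, s7, s9}): φ is false.
  s1 (successors {s1, s2, s6, s9}): φ is false.
  s2 (successors {s2, s4, s7}): φ is false.
  s3 (successors {s2, s3, s5, s6, s7, s8}): φ is true.
  s4 (successors {s2, s3, s4, s9}): φ is false.
  s5 (successors {s0, s2, s4, s5, s7}): φ is true.
  s6 (successors {s6, s7, s9}): φ is false.
  s7 (successors {s2, s4, s7, s8, s9}): φ is true.
  s8 (successors {s0, s1, s2, s3, s4, s8}): φ is true.
  s9 (successors {s1, s2, s4, s6, s9}): φ is true.
For instance, at s1:
  At s1: □p ∨ p is false, □¬¬p is false, so (□p ∨ p) ∨ □¬¬p is false.
    At s1: □p is false, p is false, so □p ∨ p is false.
      At s1: □p requires p at every successor {s1, s2, s6, s9}.
        p fails at s1, so □p is false at s1.
    At s1: □¬¬p requires ¬¬p at every successor {s1, s2, s6, s9}.
      ¬¬p fails at s1, so □¬¬p is false at s1.
Satisfying worlds: {s3, s5, s7, s8, s9}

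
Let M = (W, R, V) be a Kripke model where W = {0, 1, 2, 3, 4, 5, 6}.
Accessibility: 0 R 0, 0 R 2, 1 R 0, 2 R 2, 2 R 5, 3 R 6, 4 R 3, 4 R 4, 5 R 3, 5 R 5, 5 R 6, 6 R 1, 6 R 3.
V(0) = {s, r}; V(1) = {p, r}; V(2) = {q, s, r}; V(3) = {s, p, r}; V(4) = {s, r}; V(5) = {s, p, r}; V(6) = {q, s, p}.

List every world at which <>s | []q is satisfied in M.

Let φ = <>s | []q. Evaluate φ at each world:
  0 (successors {0, 2}): φ is true.
  1 (successors {0}): φ is true.
  2 (successors {2, 5}): φ is true.
  3 (successors {6}): φ is true.
  4 (successors {3, 4}): φ is true.
  5 (successors {3, 5, 6}): φ is true.
  6 (successors {1, 3}): φ is true.
For instance, at 3:
  At 3: <>s is true, []q is true, so <>s | []q is true.
    At 3: <>s requires s at some successor in {6}.
      s holds at 6, so <>s is true at 3.
    At 3: []q requires q at every successor {6}.
      At 6: q is true.
    So []q is true at 3.
Satisfying worlds: {0, 1, 2, 3, 4, 5, 6}

0, 1, 2, 3, 4, 5, 6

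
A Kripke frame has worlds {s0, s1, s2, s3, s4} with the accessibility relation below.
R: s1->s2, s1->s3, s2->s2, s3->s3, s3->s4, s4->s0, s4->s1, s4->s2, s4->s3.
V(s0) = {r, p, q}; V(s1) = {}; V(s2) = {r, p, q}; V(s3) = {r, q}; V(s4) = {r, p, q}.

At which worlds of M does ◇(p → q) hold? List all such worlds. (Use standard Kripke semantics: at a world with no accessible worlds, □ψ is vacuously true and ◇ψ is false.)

Let φ = ◇(p → q). Evaluate φ at each world:
  s0 (successors ∅): φ is false.
  s1 (successors {s2, s3}): φ is true.
  s2 (successors {s2}): φ is true.
  s3 (successors {s3, s4}): φ is true.
  s4 (successors {s0, s1, s2, s3}): φ is true.
For instance, at s3:
  At s3: ◇(p → q) requires p → q at some successor in {s3, s4}.
    p → q holds at s3, so ◇(p → q) is true at s3.
Satisfying worlds: {s1, s2, s3, s4}

s1, s2, s3, s4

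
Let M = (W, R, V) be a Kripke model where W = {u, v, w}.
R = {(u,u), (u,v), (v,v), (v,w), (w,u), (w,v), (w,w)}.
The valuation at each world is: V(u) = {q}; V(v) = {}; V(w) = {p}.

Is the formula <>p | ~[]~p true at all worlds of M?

No

Let φ = <>p | ~[]~p. Evaluate φ at each world:
  u (successors {u, v}): φ is false.
  v (successors {v, w}): φ is true.
  w (successors {u, v, w}): φ is true.
Detail at u (counterexample):
  At u: <>p is false, ~[]~p is false, so <>p | ~[]~p is false.
    At u: <>p requires p at some successor in {u, v}.
      At u: p is false.
      At v: p is false.
    So <>p is false at u.
    At u: []~p is true, so ~[]~p is false.
      At u: []~p requires ~p at every successor {u, v}.
        At u: ~p is true.
        At v: ~p is true.
      So []~p is true at u.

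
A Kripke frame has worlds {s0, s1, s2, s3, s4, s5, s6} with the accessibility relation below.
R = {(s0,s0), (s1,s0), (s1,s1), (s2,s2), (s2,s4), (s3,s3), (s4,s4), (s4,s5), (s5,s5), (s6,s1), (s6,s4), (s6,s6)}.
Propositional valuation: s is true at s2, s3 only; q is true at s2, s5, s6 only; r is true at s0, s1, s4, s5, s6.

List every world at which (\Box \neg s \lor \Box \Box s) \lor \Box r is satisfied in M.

s0, s1, s3, s4, s5, s6

Recall that \Box ψ holds at a world iff ψ holds at every accessible world, and \Diamond ψ holds iff ψ holds at some accessible world.
Let φ = (\Box \neg s \lor \Box \Box s) \lor \Box r. Evaluate φ at each world:
  s0 (successors {s0}): φ is true.
  s1 (successors {s0, s1}): φ is true.
  s2 (successors {s2, s4}): φ is false.
  s3 (successors {s3}): φ is true.
  s4 (successors {s4, s5}): φ is true.
  s5 (successors {s5}): φ is true.
  s6 (successors {s1, s4, s6}): φ is true.
For instance, at s4:
  At s4: \Box \neg s \lor \Box \Box s is true, \Box r is true, so (\Box \neg s \lor \Box \Box s) \lor \Box r is true.
    At s4: \Box \neg s is true, \Box \Box s is false, so \Box \neg s \lor \Box \Box s is true.
      At s4: \Box \neg s requires \neg s at every successor {s4, s5}.
        At s4: \neg s is true.
        At s5: \neg s is true.
      So \Box \neg s is true at s4.
      At s4: \Box \Box s requires \Box s at every successor {s4, s5}.
        \Box s fails at s4, so \Box \Box s is false at s4.
    At s4: \Box r requires r at every successor {s4, s5}.
      At s4: r is true.
      At s5: r is true.
    So \Box r is true at s4.
Satisfying worlds: {s0, s1, s3, s4, s5, s6}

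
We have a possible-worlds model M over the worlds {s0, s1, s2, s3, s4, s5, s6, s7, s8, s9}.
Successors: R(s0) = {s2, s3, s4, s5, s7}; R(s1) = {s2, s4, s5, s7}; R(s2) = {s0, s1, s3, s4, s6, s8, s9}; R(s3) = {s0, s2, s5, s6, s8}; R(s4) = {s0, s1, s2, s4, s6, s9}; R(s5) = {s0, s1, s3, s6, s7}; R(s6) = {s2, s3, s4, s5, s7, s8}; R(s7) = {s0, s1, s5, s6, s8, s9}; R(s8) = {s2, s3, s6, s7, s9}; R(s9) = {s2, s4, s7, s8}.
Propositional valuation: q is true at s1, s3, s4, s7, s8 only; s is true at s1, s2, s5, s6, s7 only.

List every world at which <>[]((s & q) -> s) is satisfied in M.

s0, s1, s2, s3, s4, s5, s6, s7, s8, s9

Let φ = <>[]((s & q) -> s). Evaluate φ at each world:
  s0 (successors {s2, s3, s4, s5, s7}): φ is true.
  s1 (successors {s2, s4, s5, s7}): φ is true.
  s2 (successors {s0, s1, s3, s4, s6, s8, s9}): φ is true.
  s3 (successors {s0, s2, s5, s6, s8}): φ is true.
  s4 (successors {s0, s1, s2, s4, s6, s9}): φ is true.
  s5 (successors {s0, s1, s3, s6, s7}): φ is true.
  s6 (successors {s2, s3, s4, s5, s7, s8}): φ is true.
  s7 (successors {s0, s1, s5, s6, s8, s9}): φ is true.
  s8 (successors {s2, s3, s6, s7, s9}): φ is true.
  s9 (successors {s2, s4, s7, s8}): φ is true.
For instance, at s5:
  At s5: <>[]((s & q) -> s) requires []((s & q) -> s) at some successor in {s0, s1, s3, s6, s7}.
    []((s & q) -> s) holds at s0, so <>[]((s & q) -> s) is true at s5.
      At s0: []((s & q) -> s) requires (s & q) -> s at every successor {s2, s3, s4, s5, s7}.
        At s2: (s & q) -> s is true.
        At s3: (s & q) -> s is true.
        At s4: (s & q) -> s is true.
        At s5: (s & q) -> s is true.
        At s7: (s & q) -> s is true.
      So []((s & q) -> s) is true at s0.
Satisfying worlds: {s0, s1, s2, s3, s4, s5, s6, s7, s8, s9}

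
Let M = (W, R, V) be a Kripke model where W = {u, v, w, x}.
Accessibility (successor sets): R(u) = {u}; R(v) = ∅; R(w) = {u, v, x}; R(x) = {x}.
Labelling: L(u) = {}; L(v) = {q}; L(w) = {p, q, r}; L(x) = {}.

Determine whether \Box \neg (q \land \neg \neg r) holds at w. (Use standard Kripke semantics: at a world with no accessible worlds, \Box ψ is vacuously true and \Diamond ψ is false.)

Yes

At w: \Box \neg (q \land \neg \neg r) requires \neg (q \land \neg \neg r) at every successor {u, v, x}.
  At u: \neg (q \land \neg \neg r) is true.
  At v: \neg (q \land \neg \neg r) is true.
  At x: \neg (q \land \neg \neg r) is true.
So \Box \neg (q \land \neg \neg r) is true at w.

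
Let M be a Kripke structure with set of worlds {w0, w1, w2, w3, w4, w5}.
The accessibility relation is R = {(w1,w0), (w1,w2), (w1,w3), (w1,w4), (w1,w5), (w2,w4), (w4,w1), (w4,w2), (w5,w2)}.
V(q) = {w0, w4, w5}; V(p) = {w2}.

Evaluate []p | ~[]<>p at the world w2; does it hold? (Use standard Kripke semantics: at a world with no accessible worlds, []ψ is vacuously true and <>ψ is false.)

No

At w2: []p is false, ~[]<>p is false, so []p | ~[]<>p is false.
  At w2: []p requires p at every successor {w4}.
    p fails at w4, so []p is false at w2.
  At w2: []<>p is true, so ~[]<>p is false.
    At w2: []<>p requires <>p at every successor {w4}.
      At w4: <>p is true.
    So []<>p is true at w2.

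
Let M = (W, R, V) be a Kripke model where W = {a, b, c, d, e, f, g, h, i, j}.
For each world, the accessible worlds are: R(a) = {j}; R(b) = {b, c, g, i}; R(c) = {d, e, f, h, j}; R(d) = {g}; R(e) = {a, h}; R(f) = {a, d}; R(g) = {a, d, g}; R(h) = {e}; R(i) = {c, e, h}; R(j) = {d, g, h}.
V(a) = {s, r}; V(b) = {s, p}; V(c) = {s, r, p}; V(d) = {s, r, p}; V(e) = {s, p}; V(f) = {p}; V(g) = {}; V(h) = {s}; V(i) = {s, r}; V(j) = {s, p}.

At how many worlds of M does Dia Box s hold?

8

Let φ = Dia Box s. Evaluate φ at each world:
  a (successors {j}): φ is false.
  b (successors {b, c, g, i}): φ is true.
  c (successors {d, e, f, h, j}): φ is true.
  d (successors {g}): φ is false.
  e (successors {a, h}): φ is true.
  f (successors {a, d}): φ is true.
  g (successors {a, d, g}): φ is true.
  h (successors {e}): φ is true.
  i (successors {c, e, h}): φ is true.
  j (successors {d, g, h}): φ is true.
For instance, at a:
  At a: Dia Box s requires Box s at some successor in {j}.
    At j: Box s is false.
  So Dia Box s is false at a.
Satisfying worlds: {b, c, e, f, g, h, i, j}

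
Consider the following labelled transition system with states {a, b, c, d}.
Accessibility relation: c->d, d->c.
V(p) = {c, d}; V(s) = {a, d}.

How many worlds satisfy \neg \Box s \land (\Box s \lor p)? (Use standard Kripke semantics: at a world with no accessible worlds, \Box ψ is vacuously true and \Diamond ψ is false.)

1

Recall that \Box ψ holds at a world iff ψ holds at every accessible world, and \Diamond ψ holds iff ψ holds at some accessible world.
Let φ = \neg \Box s \land (\Box s \lor p). Evaluate φ at each world:
  a (successors ∅): φ is false.
  b (successors ∅): φ is false.
  c (successors {d}): φ is false.
  d (successors {c}): φ is true.
For instance, at d:
  At d: \neg \Box s is true, \Box s \lor p is true, so \neg \Box s \land (\Box s \lor p) is true.
    At d: \Box s is false, so \neg \Box s is true.
      At d: \Box s requires s at every successor {c}.
        s fails at c, so \Box s is false at d.
    At d: \Box s is false, p is true, so \Box s \lor p is true.
      At d: \Box s requires s at every successor {c}.
        s fails at c, so \Box s is false at d.
Satisfying worlds: {d}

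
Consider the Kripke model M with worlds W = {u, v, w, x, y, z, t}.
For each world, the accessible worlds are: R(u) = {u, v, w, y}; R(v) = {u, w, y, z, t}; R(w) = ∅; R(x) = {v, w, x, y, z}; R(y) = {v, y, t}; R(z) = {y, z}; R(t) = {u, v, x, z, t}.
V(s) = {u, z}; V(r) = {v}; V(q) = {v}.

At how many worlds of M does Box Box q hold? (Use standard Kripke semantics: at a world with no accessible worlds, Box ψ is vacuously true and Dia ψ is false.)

Let φ = Box Box q. Evaluate φ at each world:
  u (successors {u, v, w, y}): φ is false.
  v (successors {u, w, y, z, t}): φ is false.
  w (successors ∅): φ is true.
  x (successors {v, w, x, y, z}): φ is false.
  y (successors {v, y, t}): φ is false.
  z (successors {y, z}): φ is false.
  t (successors {u, v, x, z, t}): φ is false.
For instance, at x:
  At x: Box Box q requires Box q at every successor {v, w, x, y, z}.
    Box q fails at v, so Box Box q is false at x.
      At v: Box q requires q at every successor {u, w, y, z, t}.
        q fails at u, so Box q is false at v.
Satisfying worlds: {w}

1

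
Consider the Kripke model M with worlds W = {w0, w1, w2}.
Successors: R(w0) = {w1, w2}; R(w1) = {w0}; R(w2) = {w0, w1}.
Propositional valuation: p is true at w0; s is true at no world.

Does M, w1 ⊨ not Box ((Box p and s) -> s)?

At w1: Box ((Box p and s) -> s) is true, so not Box ((Box p and s) -> s) is false.
  At w1: Box ((Box p and s) -> s) requires (Box p and s) -> s at every successor {w0}.
      At w0: Box p and s is false, s is false, so (Box p and s) -> s is true.
  So Box ((Box p and s) -> s) is true at w1.

No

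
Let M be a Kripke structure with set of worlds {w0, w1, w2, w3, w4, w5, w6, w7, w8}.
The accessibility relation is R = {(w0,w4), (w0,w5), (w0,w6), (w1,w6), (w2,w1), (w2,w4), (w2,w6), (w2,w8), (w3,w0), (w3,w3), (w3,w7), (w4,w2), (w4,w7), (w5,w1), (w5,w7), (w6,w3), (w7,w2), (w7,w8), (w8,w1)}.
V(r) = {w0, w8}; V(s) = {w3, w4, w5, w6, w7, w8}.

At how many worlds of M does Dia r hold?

Let φ = Dia r. Evaluate φ at each world:
  w0 (successors {w4, w5, w6}): φ is false.
  w1 (successors {w6}): φ is false.
  w2 (successors {w1, w4, w6, w8}): φ is true.
  w3 (successors {w0, w3, w7}): φ is true.
  w4 (successors {w2, w7}): φ is false.
  w5 (successors {w1, w7}): φ is false.
  w6 (successors {w3}): φ is false.
  w7 (successors {w2, w8}): φ is true.
  w8 (successors {w1}): φ is false.
For instance, at w6:
  At w6: Dia r requires r at some successor in {w3}.
    At w3: r is false.
  So Dia r is false at w6.
Satisfying worlds: {w2, w3, w7}

3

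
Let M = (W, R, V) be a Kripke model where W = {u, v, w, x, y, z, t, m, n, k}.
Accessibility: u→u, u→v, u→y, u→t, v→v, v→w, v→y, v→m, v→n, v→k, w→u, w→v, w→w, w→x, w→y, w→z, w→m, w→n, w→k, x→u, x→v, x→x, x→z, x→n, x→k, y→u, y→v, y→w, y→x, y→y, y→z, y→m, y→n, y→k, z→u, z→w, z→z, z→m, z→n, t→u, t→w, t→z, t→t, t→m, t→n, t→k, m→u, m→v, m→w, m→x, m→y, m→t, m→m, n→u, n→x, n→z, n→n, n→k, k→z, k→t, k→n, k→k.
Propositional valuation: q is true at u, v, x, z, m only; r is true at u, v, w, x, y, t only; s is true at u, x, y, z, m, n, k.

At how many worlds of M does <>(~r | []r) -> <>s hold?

Let φ = <>(~r | []r) -> <>s. Evaluate φ at each world:
  u (successors {u, v, y, t}): φ is true.
  v (successors {v, w, y, m, n, k}): φ is true.
  w (successors {u, v, w, x, y, z, m, n, k}): φ is true.
  x (successors {u, v, x, z, n, k}): φ is true.
  y (successors {u, v, w, x, y, z, m, n, k}): φ is true.
  z (successors {u, w, z, m, n}): φ is true.
  t (successors {u, w, z, t, m, n, k}): φ is true.
  m (successors {u, v, w, x, y, t, m}): φ is true.
  n (successors {u, x, z, n, k}): φ is true.
  k (successors {z, t, n, k}): φ is true.
For instance, at m:
  At m: <>(~r | []r) is true, <>s is true, so <>(~r | []r) -> <>s is true.
    At m: <>(~r | []r) requires ~r | []r at some successor in {u, v, w, x, y, t, m}.
      ~r | []r holds at u, so <>(~r | []r) is true at m.
    At m: <>s requires s at some successor in {u, v, w, x, y, t, m}.
      s holds at u, so <>s is true at m.
Satisfying worlds: {u, v, w, x, y, z, t, m, n, k}

10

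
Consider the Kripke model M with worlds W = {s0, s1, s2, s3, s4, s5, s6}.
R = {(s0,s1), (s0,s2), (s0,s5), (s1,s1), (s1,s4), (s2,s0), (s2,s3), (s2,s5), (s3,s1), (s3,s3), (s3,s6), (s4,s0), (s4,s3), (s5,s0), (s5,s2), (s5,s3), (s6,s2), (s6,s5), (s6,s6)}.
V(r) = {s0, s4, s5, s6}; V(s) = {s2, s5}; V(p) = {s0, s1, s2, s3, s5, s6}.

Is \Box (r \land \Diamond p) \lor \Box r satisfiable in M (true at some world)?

No

Recall that \Box ψ holds at a world iff ψ holds at every accessible world, and \Diamond ψ holds iff ψ holds at some accessible world.
Let φ = \Box (r \land \Diamond p) \lor \Box r. Evaluate φ at each world:
  s0 (successors {s1, s2, s5}): φ is false.
  s1 (successors {s1, s4}): φ is false.
  s2 (successors {s0, s3, s5}): φ is false.
  s3 (successors {s1, s3, s6}): φ is false.
  s4 (successors {s0, s3}): φ is false.
  s5 (successors {s0, s2, s3}): φ is false.
  s6 (successors {s2, s5, s6}): φ is false.
For instance, at s4:
  At s4: \Box (r \land \Diamond p) is false, \Box r is false, so \Box (r \land \Diamond p) \lor \Box r is false.
    At s4: \Box (r \land \Diamond p) requires r \land \Diamond p at every successor {s0, s3}.
      r \land \Diamond p fails at s3, so \Box (r \land \Diamond p) is false at s4.
    At s4: \Box r requires r at every successor {s0, s3}.
      r fails at s3, so \Box r is false at s4.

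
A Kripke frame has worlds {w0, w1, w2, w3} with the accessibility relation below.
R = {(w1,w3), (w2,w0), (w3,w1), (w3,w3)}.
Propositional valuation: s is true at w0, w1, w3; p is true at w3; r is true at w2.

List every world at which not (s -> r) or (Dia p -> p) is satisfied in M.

w0, w1, w2, w3

Let φ = not (s -> r) or (Dia p -> p). Evaluate φ at each world:
  w0 (successors ∅): φ is true.
  w1 (successors {w3}): φ is true.
  w2 (successors {w0}): φ is true.
  w3 (successors {w1, w3}): φ is true.
For instance, at w2:
  At w2: not (s -> r) is false, Dia p -> p is true, so not (s -> r) or (Dia p -> p) is true.
    At w2: Dia p is false, p is false, so Dia p -> p is true.
      At w2: Dia p requires p at some successor in {w0}.
        At w0: p is false.
      So Dia p is false at w2.
Satisfying worlds: {w0, w1, w2, w3}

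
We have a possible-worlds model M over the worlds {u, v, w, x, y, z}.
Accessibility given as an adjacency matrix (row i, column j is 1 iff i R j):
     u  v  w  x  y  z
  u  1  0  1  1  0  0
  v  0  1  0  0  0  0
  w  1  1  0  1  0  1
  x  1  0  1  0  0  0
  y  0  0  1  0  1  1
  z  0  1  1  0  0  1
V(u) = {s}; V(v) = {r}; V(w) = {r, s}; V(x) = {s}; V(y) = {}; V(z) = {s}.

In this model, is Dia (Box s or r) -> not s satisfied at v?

Recall that Box ψ holds at a world iff ψ holds at every accessible world, and Dia ψ holds iff ψ holds at some accessible world.
At v: Dia (Box s or r) is true, not s is true, so Dia (Box s or r) -> not s is true.
  At v: Dia (Box s or r) requires Box s or r at some successor in {v}.
    Box s or r holds at v, so Dia (Box s or r) is true at v.
      At v: Box s is false, r is true, so Box s or r is true.

Yes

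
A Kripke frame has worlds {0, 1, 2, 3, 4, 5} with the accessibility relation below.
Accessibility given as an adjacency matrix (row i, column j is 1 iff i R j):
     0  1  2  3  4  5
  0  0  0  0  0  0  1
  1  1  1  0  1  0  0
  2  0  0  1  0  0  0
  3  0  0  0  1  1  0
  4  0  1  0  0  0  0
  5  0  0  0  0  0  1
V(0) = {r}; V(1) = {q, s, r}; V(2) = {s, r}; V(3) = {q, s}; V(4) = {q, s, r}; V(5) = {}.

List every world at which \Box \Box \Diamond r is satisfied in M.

2, 3

Let φ = \Box \Box \Diamond r. Evaluate φ at each world:
  0 (successors {5}): φ is false.
  1 (successors {0, 1, 3}): φ is false.
  2 (successors {2}): φ is true.
  3 (successors {3, 4}): φ is true.
  4 (successors {1}): φ is false.
  5 (successors {5}): φ is false.
For instance, at 1:
  At 1: \Box \Box \Diamond r requires \Box \Diamond r at every successor {0, 1, 3}.
    \Box \Diamond r fails at 0, so \Box \Box \Diamond r is false at 1.
      At 0: \Box \Diamond r requires \Diamond r at every successor {5}.
        \Diamond r fails at 5, so \Box \Diamond r is false at 0.
Satisfying worlds: {2, 3}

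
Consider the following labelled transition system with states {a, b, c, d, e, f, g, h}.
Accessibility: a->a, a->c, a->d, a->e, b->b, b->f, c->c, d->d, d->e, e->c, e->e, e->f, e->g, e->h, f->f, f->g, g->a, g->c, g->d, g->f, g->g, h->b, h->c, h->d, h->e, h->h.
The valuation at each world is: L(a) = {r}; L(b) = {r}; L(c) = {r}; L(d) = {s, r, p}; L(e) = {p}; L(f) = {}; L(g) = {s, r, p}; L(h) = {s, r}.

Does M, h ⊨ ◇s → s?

Yes

At h: ◇s is true, s is true, so ◇s → s is true.
  At h: ◇s requires s at some successor in {b, c, d, e, h}.
    s holds at d, so ◇s is true at h.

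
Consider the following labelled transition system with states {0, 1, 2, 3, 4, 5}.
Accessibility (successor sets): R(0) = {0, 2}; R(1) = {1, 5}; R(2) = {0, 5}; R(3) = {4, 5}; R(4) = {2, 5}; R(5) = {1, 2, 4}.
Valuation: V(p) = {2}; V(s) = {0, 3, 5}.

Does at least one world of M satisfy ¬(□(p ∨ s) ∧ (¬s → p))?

Yes

Let φ = ¬(□(p ∨ s) ∧ (¬s → p)). Evaluate φ at each world:
  0 (successors {0, 2}): φ is false.
  1 (successors {1, 5}): φ is true.
  2 (successors {0, 5}): φ is false.
  3 (successors {4, 5}): φ is true.
  4 (successors {2, 5}): φ is true.
  5 (successors {1, 2, 4}): φ is true.
Detail at 1 (witness):
  At 1: □(p ∨ s) ∧ (¬s → p) is false, so ¬(□(p ∨ s) ∧ (¬s → p)) is true.
    At 1: □(p ∨ s) is false, ¬s → p is false, so □(p ∨ s) ∧ (¬s → p) is false.
      At 1: □(p ∨ s) requires p ∨ s at every successor {1, 5}.
        p ∨ s fails at 1, so □(p ∨ s) is false at 1.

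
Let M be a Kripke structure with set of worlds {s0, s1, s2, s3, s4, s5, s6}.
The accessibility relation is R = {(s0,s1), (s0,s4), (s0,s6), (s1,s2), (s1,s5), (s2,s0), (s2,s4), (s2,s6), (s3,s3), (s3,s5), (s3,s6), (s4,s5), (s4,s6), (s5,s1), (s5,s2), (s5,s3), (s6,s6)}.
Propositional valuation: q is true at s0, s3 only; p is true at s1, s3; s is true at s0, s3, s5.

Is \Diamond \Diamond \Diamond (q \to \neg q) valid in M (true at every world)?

Let φ = \Diamond \Diamond \Diamond (q \to \neg q). Evaluate φ at each world:
  s0 (successors {s1, s4, s6}): φ is true.
  s1 (successors {s2, s5}): φ is true.
  s2 (successors {s0, s4, s6}): φ is true.
  s3 (successors {s3, s5, s6}): φ is true.
  s4 (successors {s5, s6}): φ is true.
  s5 (successors {s1, s2, s3}): φ is true.
  s6 (successors {s6}): φ is true.
For instance, at s6:
  At s6: \Diamond \Diamond \Diamond (q \to \neg q) requires \Diamond \Diamond (q \to \neg q) at some successor in {s6}.
    \Diamond \Diamond (q \to \neg q) holds at s6, so \Diamond \Diamond \Diamond (q \to \neg q) is true at s6.
      At s6: \Diamond \Diamond (q \to \neg q) requires \Diamond (q \to \neg q) at some successor in {s6}.
        \Diamond (q \to \neg q) holds at s6, so \Diamond \Diamond (q \to \neg q) is true at s6.

Yes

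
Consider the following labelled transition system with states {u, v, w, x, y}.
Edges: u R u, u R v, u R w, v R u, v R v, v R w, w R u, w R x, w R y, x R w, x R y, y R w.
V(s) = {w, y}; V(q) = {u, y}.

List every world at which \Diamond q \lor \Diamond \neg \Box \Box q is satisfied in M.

Recall that \Box ψ holds at a world iff ψ holds at every accessible world, and \Diamond ψ holds iff ψ holds at some accessible world.
Let φ = \Diamond q \lor \Diamond \neg \Box \Box q. Evaluate φ at each world:
  u (successors {u, v, w}): φ is true.
  v (successors {u, v, w}): φ is true.
  w (successors {u, x, y}): φ is true.
  x (successors {w, y}): φ is true.
  y (successors {w}): φ is true.
For instance, at y:
  At y: \Diamond q is false, \Diamond \neg \Box \Box q is true, so \Diamond q \lor \Diamond \neg \Box \Box q is true.
    At y: \Diamond q requires q at some successor in {w}.
      At w: q is false.
    So \Diamond q is false at y.
    At y: \Diamond \neg \Box \Box q requires \neg \Box \Box q at some successor in {w}.
      \neg \Box \Box q holds at w, so \Diamond \neg \Box \Box q is true at y.
Satisfying worlds: {u, v, w, x, y}

u, v, w, x, y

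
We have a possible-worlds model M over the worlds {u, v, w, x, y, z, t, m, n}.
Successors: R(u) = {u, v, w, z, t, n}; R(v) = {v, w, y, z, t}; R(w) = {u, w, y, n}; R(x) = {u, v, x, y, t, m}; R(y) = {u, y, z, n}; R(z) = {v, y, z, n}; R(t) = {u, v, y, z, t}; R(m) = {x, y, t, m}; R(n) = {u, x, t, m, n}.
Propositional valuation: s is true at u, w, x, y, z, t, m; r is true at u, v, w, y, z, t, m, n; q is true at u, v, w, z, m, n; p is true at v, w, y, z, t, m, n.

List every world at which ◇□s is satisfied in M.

x, m, n

Let φ = ◇□s. Evaluate φ at each world:
  u (successors {u, v, w, z, t, n}): φ is false.
  v (successors {v, w, y, z, t}): φ is false.
  w (successors {u, w, y, n}): φ is false.
  x (successors {u, v, x, y, t, m}): φ is true.
  y (successors {u, y, z, n}): φ is false.
  z (successors {v, y, z, n}): φ is false.
  t (successors {u, v, y, z, t}): φ is false.
  m (successors {x, y, t, m}): φ is true.
  n (successors {u, x, t, m, n}): φ is true.
For instance, at v:
  At v: ◇□s requires □s at some successor in {v, w, y, z, t}.
    At v: □s is false.
    At w: □s is false.
    At y: □s is false.
    At z: □s is false.
    At t: □s is false.
  So ◇□s is false at v.
Satisfying worlds: {x, m, n}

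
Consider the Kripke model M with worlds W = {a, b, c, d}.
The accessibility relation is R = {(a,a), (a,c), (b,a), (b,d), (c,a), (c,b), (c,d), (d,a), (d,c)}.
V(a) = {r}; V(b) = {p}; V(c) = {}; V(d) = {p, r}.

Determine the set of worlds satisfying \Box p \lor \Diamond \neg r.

a, c, d

Let φ = \Box p \lor \Diamond \neg r. Evaluate φ at each world:
  a (successors {a, c}): φ is true.
  b (successors {a, d}): φ is false.
  c (successors {a, b, d}): φ is true.
  d (successors {a, c}): φ is true.
For instance, at b:
  At b: \Box p is false, \Diamond \neg r is false, so \Box p \lor \Diamond \neg r is false.
    At b: \Box p requires p at every successor {a, d}.
      p fails at a, so \Box p is false at b.
    At b: \Diamond \neg r requires \neg r at some successor in {a, d}.
      At a: \neg r is false.
      At d: \neg r is false.
    So \Diamond \neg r is false at b.
Satisfying worlds: {a, c, d}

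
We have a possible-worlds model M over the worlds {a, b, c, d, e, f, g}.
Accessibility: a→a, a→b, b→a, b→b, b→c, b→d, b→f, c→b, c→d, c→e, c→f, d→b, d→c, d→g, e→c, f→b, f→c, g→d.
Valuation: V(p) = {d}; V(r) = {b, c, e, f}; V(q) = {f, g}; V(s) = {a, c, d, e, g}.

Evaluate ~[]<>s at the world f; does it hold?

Recall that []ψ holds at a world iff ψ holds at every accessible world, and <>ψ holds iff ψ holds at some accessible world.
At f: []<>s is true, so ~[]<>s is false.
  At f: []<>s requires <>s at every successor {b, c}.
      At b: <>s requires s at some successor in {a, b, c, d, f}.
        s holds at a, so <>s is true at b.
      At c: <>s requires s at some successor in {b, d, e, f}.
        s holds at d, so <>s is true at c.
  So []<>s is true at f.

No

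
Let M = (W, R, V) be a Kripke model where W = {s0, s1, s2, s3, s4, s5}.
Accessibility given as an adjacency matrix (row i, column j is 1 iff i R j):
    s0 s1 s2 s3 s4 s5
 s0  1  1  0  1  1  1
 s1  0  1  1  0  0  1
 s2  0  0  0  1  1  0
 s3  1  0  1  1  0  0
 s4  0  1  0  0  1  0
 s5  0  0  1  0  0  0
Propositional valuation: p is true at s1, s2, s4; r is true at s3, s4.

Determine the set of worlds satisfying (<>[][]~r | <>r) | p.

Recall that []ψ holds at a world iff ψ holds at every accessible world, and <>ψ holds iff ψ holds at some accessible world.
Let φ = (<>[][]~r | <>r) | p. Evaluate φ at each world:
  s0 (successors {s0, s1, s3, s4, s5}): φ is true.
  s1 (successors {s1, s2, s5}): φ is true.
  s2 (successors {s3, s4}): φ is true.
  s3 (successors {s0, s2, s3}): φ is true.
  s4 (successors {s1, s4}): φ is true.
  s5 (successors {s2}): φ is false.
For instance, at s0:
  At s0: <>[][]~r | <>r is true, p is false, so (<>[][]~r | <>r) | p is true.
    At s0: <>[][]~r is false, <>r is true, so <>[][]~r | <>r is true.
      At s0: <>[][]~r requires [][]~r at some successor in {s0, s1, s3, s4, s5}.
        At s0: [][]~r is false.
        At s1: [][]~r is false.
        At s3: [][]~r is false.
        At s4: [][]~r is false.
        At s5: [][]~r is false.
      So <>[][]~r is false at s0.
      At s0: <>r requires r at some successor in {s0, s1, s3, s4, s5}.
        r holds at s3, so <>r is true at s0.
Satisfying worlds: {s0, s1, s2, s3, s4}

s0, s1, s2, s3, s4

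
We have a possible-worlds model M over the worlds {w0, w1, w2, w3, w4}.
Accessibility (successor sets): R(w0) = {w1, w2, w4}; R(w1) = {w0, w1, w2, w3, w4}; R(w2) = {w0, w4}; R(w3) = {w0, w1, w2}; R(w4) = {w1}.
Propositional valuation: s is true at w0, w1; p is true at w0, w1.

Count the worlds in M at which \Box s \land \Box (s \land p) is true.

Recall that \Box ψ holds at a world iff ψ holds at every accessible world, and \Diamond ψ holds iff ψ holds at some accessible world.
Let φ = \Box s \land \Box (s \land p). Evaluate φ at each world:
  w0 (successors {w1, w2, w4}): φ is false.
  w1 (successors {w0, w1, w2, w3, w4}): φ is false.
  w2 (successors {w0, w4}): φ is false.
  w3 (successors {w0, w1, w2}): φ is false.
  w4 (successors {w1}): φ is true.
For instance, at w3:
  At w3: \Box s is false, \Box (s \land p) is false, so \Box s \land \Box (s \land p) is false.
    At w3: \Box s requires s at every successor {w0, w1, w2}.
      s fails at w2, so \Box s is false at w3.
    At w3: \Box (s \land p) requires s \land p at every successor {w0, w1, w2}.
      s \land p fails at w2, so \Box (s \land p) is false at w3.
Satisfying worlds: {w4}

1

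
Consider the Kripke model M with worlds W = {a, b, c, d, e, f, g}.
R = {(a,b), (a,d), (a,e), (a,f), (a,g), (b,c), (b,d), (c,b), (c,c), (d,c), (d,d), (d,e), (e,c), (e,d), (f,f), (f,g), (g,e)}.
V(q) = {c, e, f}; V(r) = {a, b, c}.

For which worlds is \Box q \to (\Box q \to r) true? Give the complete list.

a, b, c, d, e, f

Let φ = \Box q \to (\Box q \to r). Evaluate φ at each world:
  a (successors {b, d, e, f, g}): φ is true.
  b (successors {c, d}): φ is true.
  c (successors {b, c}): φ is true.
  d (successors {c, d, e}): φ is true.
  e (successors {c, d}): φ is true.
  f (successors {f, g}): φ is true.
  g (successors {e}): φ is false.
For instance, at a:
  At a: \Box q is false, \Box q \to r is true, so \Box q \to (\Box q \to r) is true.
    At a: \Box q requires q at every successor {b, d, e, f, g}.
      q fails at b, so \Box q is false at a.
    At a: \Box q is false, r is true, so \Box q \to r is true.
      At a: \Box q requires q at every successor {b, d, e, f, g}.
        q fails at b, so \Box q is false at a.
Satisfying worlds: {a, b, c, d, e, f}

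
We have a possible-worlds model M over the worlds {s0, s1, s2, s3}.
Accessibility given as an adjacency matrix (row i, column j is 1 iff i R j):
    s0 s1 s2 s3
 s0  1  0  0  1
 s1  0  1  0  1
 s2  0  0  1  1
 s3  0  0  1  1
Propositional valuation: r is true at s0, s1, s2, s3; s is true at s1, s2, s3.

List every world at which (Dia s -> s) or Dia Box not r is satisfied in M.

Recall that Box ψ holds at a world iff ψ holds at every accessible world, and Dia ψ holds iff ψ holds at some accessible world.
Let φ = (Dia s -> s) or Dia Box not r. Evaluate φ at each world:
  s0 (successors {s0, s3}): φ is false.
  s1 (successors {s1, s3}): φ is true.
  s2 (successors {s2, s3}): φ is true.
  s3 (successors {s2, s3}): φ is true.
For instance, at s3:
  At s3: Dia s -> s is true, Dia Box not r is false, so (Dia s -> s) or Dia Box not r is true.
    At s3: Dia s is true, s is true, so Dia s -> s is true.
      At s3: Dia s requires s at some successor in {s2, s3}.
        s holds at s2, so Dia s is true at s3.
    At s3: Dia Box not r requires Box not r at some successor in {s2, s3}.
      At s2: Box not r is false.
      At s3: Box not r is false.
    So Dia Box not r is false at s3.
Satisfying worlds: {s1, s2, s3}

s1, s2, s3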